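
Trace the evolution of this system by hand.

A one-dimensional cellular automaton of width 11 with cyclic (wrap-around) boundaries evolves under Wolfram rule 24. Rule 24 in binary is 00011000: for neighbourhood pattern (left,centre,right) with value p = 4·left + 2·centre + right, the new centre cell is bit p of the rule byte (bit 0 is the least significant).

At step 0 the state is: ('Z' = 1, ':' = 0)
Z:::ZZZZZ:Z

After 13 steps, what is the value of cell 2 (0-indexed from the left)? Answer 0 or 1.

gen 0: Z:::ZZZZZ:Z
gen 1: :Z::Z:::::Z
gen 2: ::Z::Z:::::
gen 3: :::Z::Z::::
gen 4: ::::Z::Z:::
gen 5: :::::Z::Z::
gen 6: ::::::Z::Z:
gen 7: :::::::Z::Z
gen 8: Z:::::::Z::
gen 9: :Z:::::::Z:
gen 10: ::Z:::::::Z
gen 11: Z::Z:::::::
gen 12: :Z::Z::::::
gen 13: ::Z::Z:::::

1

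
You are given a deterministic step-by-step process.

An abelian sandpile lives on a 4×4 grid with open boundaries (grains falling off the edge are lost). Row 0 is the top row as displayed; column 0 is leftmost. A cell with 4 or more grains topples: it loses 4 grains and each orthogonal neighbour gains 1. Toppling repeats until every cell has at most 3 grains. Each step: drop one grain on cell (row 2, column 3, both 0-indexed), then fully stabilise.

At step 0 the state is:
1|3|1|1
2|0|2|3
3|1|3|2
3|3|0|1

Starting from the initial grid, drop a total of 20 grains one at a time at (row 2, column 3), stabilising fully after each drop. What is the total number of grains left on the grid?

gen 0: 1|3|1|1
2|0|2|3
3|1|3|2
3|3|0|1
gen 1: 1|3|1|1
2|0|2|3
3|1|3|3
3|3|0|1
gen 2: 1|3|2|2
2|1|0|1
3|2|1|2
3|3|1|2
gen 3: 1|3|2|2
2|1|0|1
3|2|1|3
3|3|1|2
gen 4: 1|3|2|2
2|1|0|2
3|2|2|0
3|3|1|3
gen 5: 1|3|2|2
2|1|0|2
3|2|2|1
3|3|1|3
gen 6: 1|3|2|2
2|1|0|2
3|2|2|2
3|3|1|3
gen 7: 1|3|2|2
2|1|0|2
3|2|2|3
3|3|1|3
gen 8: 1|3|2|2
2|1|0|3
3|2|3|1
3|3|2|0
gen 9: 1|3|2|2
2|1|0|3
3|2|3|2
3|3|2|0
gen 10: 1|3|2|2
2|1|0|3
3|2|3|3
3|3|2|0
gen 11: 1|3|2|3
2|1|2|0
3|3|0|2
3|3|3|1
gen 12: 1|3|2|3
2|1|2|0
3|3|0|3
3|3|3|1
gen 13: 1|3|2|3
2|1|2|1
3|3|1|0
3|3|3|2
gen 14: 1|3|2|3
2|1|2|1
3|3|1|1
3|3|3|2
gen 15: 1|3|2|3
2|1|2|1
3|3|1|2
3|3|3|2
gen 16: 1|3|2|3
2|1|2|1
3|3|1|3
3|3|3|2
gen 17: 1|3|2|3
2|1|2|2
3|3|2|0
3|3|3|3
gen 18: 1|3|2|3
2|1|2|2
3|3|2|1
3|3|3|3
gen 19: 1|3|2|3
2|1|2|2
3|3|2|2
3|3|3|3
gen 20: 1|3|2|3
2|1|2|2
3|3|2|3
3|3|3|3

39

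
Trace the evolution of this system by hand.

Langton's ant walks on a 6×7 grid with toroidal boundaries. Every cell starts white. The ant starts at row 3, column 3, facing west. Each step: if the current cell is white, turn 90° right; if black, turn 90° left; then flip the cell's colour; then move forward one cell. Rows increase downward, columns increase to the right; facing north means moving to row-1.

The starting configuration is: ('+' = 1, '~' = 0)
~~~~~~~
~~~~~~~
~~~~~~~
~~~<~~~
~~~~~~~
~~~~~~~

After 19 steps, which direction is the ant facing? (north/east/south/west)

south

0) ~~~~~~~
~~~~~~~
~~~~~~~
~~~<~~~
~~~~~~~
~~~~~~~
1) ~~~~~~~
~~~~~~~
~~~^~~~
~~~+~~~
~~~~~~~
~~~~~~~
2) ~~~~~~~
~~~~~~~
~~~+>~~
~~~+~~~
~~~~~~~
~~~~~~~
3) ~~~~~~~
~~~~~~~
~~~++~~
~~~+v~~
~~~~~~~
~~~~~~~
4) ~~~~~~~
~~~~~~~
~~~++~~
~~~<+~~
~~~~~~~
~~~~~~~
5) ~~~~~~~
~~~~~~~
~~~++~~
~~~~+~~
~~~v~~~
~~~~~~~
6) ~~~~~~~
~~~~~~~
~~~++~~
~~~~+~~
~~<+~~~
~~~~~~~
7) ~~~~~~~
~~~~~~~
~~~++~~
~~^~+~~
~~++~~~
~~~~~~~
8) ~~~~~~~
~~~~~~~
~~~++~~
~~+>+~~
~~++~~~
~~~~~~~
9) ~~~~~~~
~~~~~~~
~~~++~~
~~+++~~
~~+v~~~
~~~~~~~
10) ~~~~~~~
~~~~~~~
~~~++~~
~~+++~~
~~+~>~~
~~~~~~~
11) ~~~~~~~
~~~~~~~
~~~++~~
~~+++~~
~~+~+~~
~~~~v~~
12) ~~~~~~~
~~~~~~~
~~~++~~
~~+++~~
~~+~+~~
~~~<+~~
13) ~~~~~~~
~~~~~~~
~~~++~~
~~+++~~
~~+^+~~
~~~++~~
14) ~~~~~~~
~~~~~~~
~~~++~~
~~+++~~
~~++>~~
~~~++~~
15) ~~~~~~~
~~~~~~~
~~~++~~
~~++^~~
~~++~~~
~~~++~~
16) ~~~~~~~
~~~~~~~
~~~++~~
~~+<~~~
~~++~~~
~~~++~~
17) ~~~~~~~
~~~~~~~
~~~++~~
~~+~~~~
~~+v~~~
~~~++~~
18) ~~~~~~~
~~~~~~~
~~~++~~
~~+~~~~
~~+~>~~
~~~++~~
19) ~~~~~~~
~~~~~~~
~~~++~~
~~+~~~~
~~+~+~~
~~~+v~~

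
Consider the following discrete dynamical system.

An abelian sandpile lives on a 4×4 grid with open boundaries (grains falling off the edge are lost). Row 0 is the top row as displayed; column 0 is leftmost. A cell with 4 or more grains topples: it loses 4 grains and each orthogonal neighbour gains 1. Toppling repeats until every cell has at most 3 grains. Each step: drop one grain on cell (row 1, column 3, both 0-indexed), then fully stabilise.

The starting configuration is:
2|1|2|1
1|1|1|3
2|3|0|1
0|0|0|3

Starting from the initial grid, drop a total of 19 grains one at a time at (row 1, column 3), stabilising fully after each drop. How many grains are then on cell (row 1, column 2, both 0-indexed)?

k=0  2|1|2|1
1|1|1|3
2|3|0|1
0|0|0|3
k=1  2|1|2|2
1|1|2|0
2|3|0|2
0|0|0|3
k=2  2|1|2|2
1|1|2|1
2|3|0|2
0|0|0|3
k=3  2|1|2|2
1|1|2|2
2|3|0|2
0|0|0|3
k=4  2|1|2|2
1|1|2|3
2|3|0|2
0|0|0|3
k=5  2|1|2|3
1|1|3|0
2|3|0|3
0|0|0|3
k=6  2|1|2|3
1|1|3|1
2|3|0|3
0|0|0|3
k=7  2|1|2|3
1|1|3|2
2|3|0|3
0|0|0|3
k=8  2|1|2|3
1|1|3|3
2|3|0|3
0|0|0|3
k=9  2|2|0|1
1|2|1|3
2|3|2|1
0|0|1|0
k=10  2|2|0|2
1|2|2|0
2|3|2|2
0|0|1|0
k=11  2|2|0|2
1|2|2|1
2|3|2|2
0|0|1|0
k=12  2|2|0|2
1|2|2|2
2|3|2|2
0|0|1|0
k=13  2|2|0|2
1|2|2|3
2|3|2|2
0|0|1|0
k=14  2|2|0|3
1|2|3|0
2|3|2|3
0|0|1|0
k=15  2|2|0|3
1|2|3|1
2|3|2|3
0|0|1|0
k=16  2|2|0|3
1|2|3|2
2|3|2|3
0|0|1|0
k=17  2|2|0|3
1|2|3|3
2|3|2|3
0|0|1|0
k=18  2|3|2|0
2|0|2|3
3|1|1|1
0|1|2|1
k=19  2|3|2|1
2|0|3|0
3|1|1|2
0|1|2|1

3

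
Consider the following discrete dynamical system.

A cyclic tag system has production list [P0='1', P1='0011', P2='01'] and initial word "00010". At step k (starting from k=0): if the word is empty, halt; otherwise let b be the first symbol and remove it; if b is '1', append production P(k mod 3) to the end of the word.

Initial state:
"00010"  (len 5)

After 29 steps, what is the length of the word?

k=0  "00010"  (len 5)
k=1  "0010"  (len 4)
k=2  "010"  (len 3)
k=3  "10"  (len 2)
k=4  "01"  (len 2)
k=5  "1"  (len 1)
k=6  "01"  (len 2)
k=7  "1"  (len 1)
k=8  "0011"  (len 4)
k=9  "011"  (len 3)
k=10  "11"  (len 2)
k=11  "10011"  (len 5)
k=12  "001101"  (len 6)
k=13  "01101"  (len 5)
k=14  "1101"  (len 4)
k=15  "10101"  (len 5)
k=16  "01011"  (len 5)
k=17  "1011"  (len 4)
k=18  "01101"  (len 5)
k=19  "1101"  (len 4)
k=20  "1010011"  (len 7)
k=21  "01001101"  (len 8)
k=22  "1001101"  (len 7)
k=23  "0011010011"  (len 10)
k=24  "011010011"  (len 9)
k=25  "11010011"  (len 8)
k=26  "10100110011"  (len 11)
k=27  "010011001101"  (len 12)
k=28  "10011001101"  (len 11)
k=29  "00110011010011"  (len 14)

14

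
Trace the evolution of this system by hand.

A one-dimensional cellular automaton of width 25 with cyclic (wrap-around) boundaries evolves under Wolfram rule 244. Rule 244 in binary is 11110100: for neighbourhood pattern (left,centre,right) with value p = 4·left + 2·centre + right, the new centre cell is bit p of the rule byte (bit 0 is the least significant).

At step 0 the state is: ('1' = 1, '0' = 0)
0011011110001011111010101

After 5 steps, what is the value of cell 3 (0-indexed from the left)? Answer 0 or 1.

t=0: 0011011110001011111010101
t=1: 1001101111001101111111111
t=2: 1100110111100110111111111
t=3: 1110011011110011011111111
t=4: 1111001101111001101111111
t=5: 1111100110111100110111111

1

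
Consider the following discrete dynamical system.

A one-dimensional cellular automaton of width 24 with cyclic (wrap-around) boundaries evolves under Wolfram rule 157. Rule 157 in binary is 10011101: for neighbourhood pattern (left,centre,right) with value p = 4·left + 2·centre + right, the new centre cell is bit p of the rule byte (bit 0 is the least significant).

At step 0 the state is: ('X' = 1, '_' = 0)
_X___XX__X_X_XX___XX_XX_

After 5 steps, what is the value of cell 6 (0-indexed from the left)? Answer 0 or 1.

k=0  _X___XX__X_X_XX___XX_XX_
k=1  _XXX_X_X_X_X_X_XX_X__X_X
k=2  _XX__X_X_X_X_X_X__XX_X_X
k=3  _X_X_X_X_X_X_X_XX_X__X_X
k=4  _X_X_X_X_X_X_X_X__XX_X_X
k=5  _X_X_X_X_X_X_X_XX_X__X_X

0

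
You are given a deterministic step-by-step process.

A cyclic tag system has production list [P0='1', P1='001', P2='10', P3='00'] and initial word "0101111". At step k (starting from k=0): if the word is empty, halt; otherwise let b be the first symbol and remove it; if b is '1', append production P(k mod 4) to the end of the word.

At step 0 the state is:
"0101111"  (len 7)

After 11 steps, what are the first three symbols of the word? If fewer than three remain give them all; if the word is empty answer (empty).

0) "0101111"  (len 7)
1) "101111"  (len 6)
2) "01111001"  (len 8)
3) "1111001"  (len 7)
4) "11100100"  (len 8)
5) "11001001"  (len 8)
6) "1001001001"  (len 10)
7) "00100100110"  (len 11)
8) "0100100110"  (len 10)
9) "100100110"  (len 9)
10) "00100110001"  (len 11)
11) "0100110001"  (len 10)

010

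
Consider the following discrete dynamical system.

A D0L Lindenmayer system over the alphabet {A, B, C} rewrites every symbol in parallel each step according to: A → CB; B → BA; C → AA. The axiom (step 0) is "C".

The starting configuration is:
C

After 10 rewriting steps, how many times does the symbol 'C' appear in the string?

k=0  C
k=1  AA
k=2  CBCB
k=3  AABAAABA
k=4  CBCBBACBCBCBBACB
k=5  AABAAABABACBAABAAABAAABABACBAABA
k=6  CBCBBACBCBCBBACBBACBAABACBCBBACBCBCBBACBCBCBBACBBACBAABACBCBBACB
k=7  AABAAABABACBAABAAABAAABABACBAABABACBAABACBCBBACBAABAAABABA…BABACBAABAAABAAABABACBAABABACBAABACBCBBACBAABAAABABACBAABA  (len 128)
k=8  CBCBBACBCBCBBACBBACBAABACBCBBACBCBCBBACBCBCBBACBBACBAABACB…BACBCBBACBAABAAABABACBAABACBCBBACBCBCBBACBBACBAABACBCBBACB  (len 256)
k=9  AABAAABABACBAABAAABAAABABACBAABABACBAABACBCBBACBAABAAABABA…BABACBAABAAABAAABABACBAABABACBAABACBCBBACBAABAAABABACBAABA  (len 512)
k=10  CBCBBACBCBCBBACBBACBAABACBCBBACBCBCBBACBCBCBBACBBACBAABACB…BACBCBBACBAABAAABABACBAABACBCBBACBCBCBBACBBACBAABACBCBBACB  (len 1024)

254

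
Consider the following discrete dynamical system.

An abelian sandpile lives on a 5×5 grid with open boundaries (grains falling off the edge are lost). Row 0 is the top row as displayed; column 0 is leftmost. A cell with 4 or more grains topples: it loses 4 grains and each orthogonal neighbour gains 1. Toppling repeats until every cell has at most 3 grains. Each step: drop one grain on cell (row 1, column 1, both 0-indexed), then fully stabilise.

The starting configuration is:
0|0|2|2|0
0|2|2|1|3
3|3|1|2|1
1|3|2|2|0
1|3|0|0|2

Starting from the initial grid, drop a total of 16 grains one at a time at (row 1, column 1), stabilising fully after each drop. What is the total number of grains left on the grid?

[0] 0|0|2|2|0
0|2|2|1|3
3|3|1|2|1
1|3|2|2|0
1|3|0|0|2
[1] 0|0|2|2|0
0|3|2|1|3
3|3|1|2|1
1|3|2|2|0
1|3|0|0|2
[2] 0|1|2|2|0
2|1|3|1|3
0|2|2|2|1
3|1|3|2|0
2|0|1|0|2
[3] 0|1|2|2|0
2|2|3|1|3
0|2|2|2|1
3|1|3|2|0
2|0|1|0|2
[4] 0|1|2|2|0
2|3|3|1|3
0|2|2|2|1
3|1|3|2|0
2|0|1|0|2
[5] 0|2|3|2|0
3|1|0|2|3
0|3|3|2|1
3|1|3|2|0
2|0|1|0|2
[6] 0|2|3|2|0
3|2|0|2|3
0|3|3|2|1
3|1|3|2|0
2|0|1|0|2
[7] 0|2|3|2|0
3|3|0|2|3
0|3|3|2|1
3|1|3|2|0
2|0|1|0|2
[8] 1|3|3|2|0
0|2|2|2|3
2|1|1|3|1
3|3|0|3|0
2|0|2|0|2
[9] 1|3|3|2|0
0|3|2|2|3
2|1|1|3|1
3|3|0|3|0
2|0|2|0|2
[10] 2|1|1|3|0
1|2|0|3|3
2|2|2|3|1
3|3|0|3|0
2|0|2|0|2
[11] 2|1|1|3|0
1|3|0|3|3
2|2|2|3|1
3|3|0|3|0
2|0|2|0|2
[12] 2|2|1|3|0
2|0|1|3|3
2|3|2|3|1
3|3|0|3|0
2|0|2|0|2
[13] 2|2|1|3|0
2|1|1|3|3
2|3|2|3|1
3|3|0|3|0
2|0|2|0|2
[14] 2|2|1|3|0
2|2|1|3|3
2|3|2|3|1
3|3|0|3|0
2|0|2|0|2
[15] 2|2|1|3|0
2|3|1|3|3
2|3|2|3|1
3|3|0|3|0
2|0|2|0|2
[16] 3|3|1|3|0
0|2|2|3|3
1|2|3|3|1
1|1|1|3|0
3|1|2|0|2

44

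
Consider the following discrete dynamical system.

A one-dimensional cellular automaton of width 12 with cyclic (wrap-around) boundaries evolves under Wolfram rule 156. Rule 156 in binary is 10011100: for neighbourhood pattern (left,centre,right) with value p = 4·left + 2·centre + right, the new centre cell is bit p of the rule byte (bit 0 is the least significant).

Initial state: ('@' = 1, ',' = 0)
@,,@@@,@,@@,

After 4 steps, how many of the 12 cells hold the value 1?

6

k=0  @,,@@@,@,@@,
k=1  @@,@@,,@,@,,
k=2  @,,@,@,@,@@,
k=3  @@,@,@,@,@,,
k=4  @,,@,@,@,@@,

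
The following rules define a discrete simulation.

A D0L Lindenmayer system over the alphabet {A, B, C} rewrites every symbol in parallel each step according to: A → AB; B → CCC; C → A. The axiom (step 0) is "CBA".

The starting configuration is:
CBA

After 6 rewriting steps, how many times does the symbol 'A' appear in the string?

[0] CBA
[1] ACCCAB
[2] ABAAAABCCC
[3] ABCCCABABABABCCCAAA
[4] ABCCCAAAABCCCABCCCABCCCABCCCAAAABABAB
[5] ABCCCAAAABABABABCCCAAAABCCCAAAABCCCAAAABCCCAAAABABABABCCCABCCCABCCC
[6] ABCCCAAAABABABABCCCABCCCABCCCABCCCAAAABABABABCCCAAAABABABA…BABABABCCCAAAABABABABCCCABCCCABCCCABCCCAAAABCCCAAAABCCCAAA  (len 124)

53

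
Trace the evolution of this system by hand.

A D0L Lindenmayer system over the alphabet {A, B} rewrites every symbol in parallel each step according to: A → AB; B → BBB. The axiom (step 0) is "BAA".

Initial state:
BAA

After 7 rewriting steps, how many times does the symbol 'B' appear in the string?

4373

0) BAA
1) BBBABAB
2) BBBBBBBBBABBBBABBBB
3) BBBBBBBBBBBBBBBBBBBBBBBBBBBABBBBBBBBBBBBBABBBBBBBBBBBBB
4) BBBBBBBBBBBBBBBBBBBBBBBBBBBBBBBBBBBBBBBBBBBBBBBBBBBBBBBBBB…BBBBBBBBBBBBBBBBBABBBBBBBBBBBBBBBBBBBBBBBBBBBBBBBBBBBBBBBB  (len 163)
5) BBBBBBBBBBBBBBBBBBBBBBBBBBBBBBBBBBBBBBBBBBBBBBBBBBBBBBBBBB…BBBBBBBBBBBBBBBBBBBBBBBBBBBBBBBBBBBBBBBBBBBBBBBBBBBBBBBBBB  (len 487)
6) BBBBBBBBBBBBBBBBBBBBBBBBBBBBBBBBBBBBBBBBBBBBBBBBBBBBBBBBBB…BBBBBBBBBBBBBBBBBBBBBBBBBBBBBBBBBBBBBBBBBBBBBBBBBBBBBBBBBB  (len 1459)
7) BBBBBBBBBBBBBBBBBBBBBBBBBBBBBBBBBBBBBBBBBBBBBBBBBBBBBBBBBB…BBBBBBBBBBBBBBBBBBBBBBBBBBBBBBBBBBBBBBBBBBBBBBBBBBBBBBBBBB  (len 4375)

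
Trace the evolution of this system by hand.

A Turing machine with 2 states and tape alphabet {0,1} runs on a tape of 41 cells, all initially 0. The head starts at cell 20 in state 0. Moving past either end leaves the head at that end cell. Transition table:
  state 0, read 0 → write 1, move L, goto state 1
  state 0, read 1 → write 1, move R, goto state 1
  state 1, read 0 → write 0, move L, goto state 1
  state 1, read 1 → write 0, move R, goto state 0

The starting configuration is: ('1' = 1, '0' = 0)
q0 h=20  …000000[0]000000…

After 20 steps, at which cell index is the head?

0

[0] q0 h=20  …000000[0]000000…
[1] q1 h=19  …000000[0]100000…
[2] q1 h=18  …000000[0]010000…
[3] q1 h=17  …000000[0]001000…
[4] q1 h=16  …000000[0]000100…
[5] q1 h=15  …000000[0]000010…
[6] q1 h=14  …000000[0]000001…
[7] q1 h=13  …000000[0]000000…
[8] q1 h=12  …000000[0]000000…
[9] q1 h=11  …000000[0]000000…
[10] q1 h=10  …000000[0]000000…
[11] q1 h= 9  …000000[0]000000…
[12] q1 h= 8  …000000[0]000000…
[13] q1 h= 7  …000000[0]000000…
[14] q1 h= 6  |000000[0]000000…
[15] q1 h= 5  |00000[0]000000…
[16] q1 h= 4  |0000[0]000000…
[17] q1 h= 3  |000[0]000000…
[18] q1 h= 2  |00[0]000000…
[19] q1 h= 1  |0[0]000000…
[20] q1 h= 0  |[0]000000…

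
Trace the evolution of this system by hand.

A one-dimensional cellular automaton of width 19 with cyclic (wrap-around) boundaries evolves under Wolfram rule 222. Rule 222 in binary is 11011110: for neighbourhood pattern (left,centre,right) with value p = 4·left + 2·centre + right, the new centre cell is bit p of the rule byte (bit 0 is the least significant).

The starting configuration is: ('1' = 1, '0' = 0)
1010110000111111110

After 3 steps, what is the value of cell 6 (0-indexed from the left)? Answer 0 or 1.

1

t=0: 1010110000111111110
t=1: 1010111001111111110
t=2: 1010111111111111110
t=3: 1010111111111111110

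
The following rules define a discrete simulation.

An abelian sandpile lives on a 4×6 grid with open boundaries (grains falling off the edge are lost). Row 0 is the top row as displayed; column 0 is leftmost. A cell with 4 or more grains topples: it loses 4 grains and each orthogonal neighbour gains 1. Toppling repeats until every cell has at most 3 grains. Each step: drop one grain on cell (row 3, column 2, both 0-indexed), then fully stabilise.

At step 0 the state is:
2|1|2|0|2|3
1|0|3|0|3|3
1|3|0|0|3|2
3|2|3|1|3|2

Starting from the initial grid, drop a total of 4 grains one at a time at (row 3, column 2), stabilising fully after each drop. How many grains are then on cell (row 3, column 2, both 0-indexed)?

k=0  2|1|2|0|2|3
1|0|3|0|3|3
1|3|0|0|3|2
3|2|3|1|3|2
k=1  2|1|2|0|2|3
1|0|3|0|3|3
1|3|1|0|3|2
3|3|0|2|3|2
k=2  2|1|2|0|2|3
1|0|3|0|3|3
1|3|1|0|3|2
3|3|1|2|3|2
k=3  2|1|2|0|2|3
1|0|3|0|3|3
1|3|1|0|3|2
3|3|2|2|3|2
k=4  2|1|2|0|2|3
1|0|3|0|3|3
1|3|1|0|3|2
3|3|3|2|3|2

3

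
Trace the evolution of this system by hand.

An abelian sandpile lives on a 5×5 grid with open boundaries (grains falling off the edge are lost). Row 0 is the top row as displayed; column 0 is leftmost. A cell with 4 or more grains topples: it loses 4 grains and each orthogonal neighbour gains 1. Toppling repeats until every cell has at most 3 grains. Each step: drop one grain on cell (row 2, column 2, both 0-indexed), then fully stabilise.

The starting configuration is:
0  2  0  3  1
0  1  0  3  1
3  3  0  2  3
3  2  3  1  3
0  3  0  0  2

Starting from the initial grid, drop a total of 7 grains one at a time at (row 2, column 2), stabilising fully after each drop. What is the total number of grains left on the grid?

40

t=0: 0  2  0  3  1
0  1  0  3  1
3  3  0  2  3
3  2  3  1  3
0  3  0  0  2
t=1: 0  2  0  3  1
0  1  0  3  1
3  3  1  2  3
3  2  3  1  3
0  3  0  0  2
t=2: 0  2  0  3  1
0  1  0  3  1
3  3  2  2  3
3  2  3  1  3
0  3  0  0  2
t=3: 0  2  0  3  1
0  1  0  3  1
3  3  3  2  3
3  2  3  1  3
0  3  0  0  2
t=4: 0  2  0  3  1
1  2  1  3  1
1  2  2  3  3
1  2  1  2  3
2  0  2  0  2
t=5: 0  2  0  3  1
1  2  1  3  1
1  2  3  3  3
1  2  1  2  3
2  0  2  0  2
t=6: 0  2  1  0  2
1  2  3  1  3
1  3  1  3  1
1  2  3  0  1
2  0  2  1  3
t=7: 0  2  1  0  2
1  2  3  1  3
1  3  2  3  1
1  2  3  0  1
2  0  2  1  3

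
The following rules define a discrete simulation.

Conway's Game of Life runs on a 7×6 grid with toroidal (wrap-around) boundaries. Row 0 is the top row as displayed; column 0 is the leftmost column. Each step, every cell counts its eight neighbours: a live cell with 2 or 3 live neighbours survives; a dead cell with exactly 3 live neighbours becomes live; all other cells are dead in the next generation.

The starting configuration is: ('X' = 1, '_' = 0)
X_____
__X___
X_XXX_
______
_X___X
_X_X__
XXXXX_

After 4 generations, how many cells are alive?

0) X_____
__X___
X_XXX_
______
_X___X
_X_X__
XXXXX_
1) X____X
__X__X
_XXX__
XXXXXX
X_X___
___X_X
X__XXX
2) _X_X__
__XXXX
______
____XX
______
_XXX__
___X__
3) ______
__XXX_
______
______
__XXX_
__XX__
_X_XX_
4) ______
___X__
___X__
___X__
__X_X_
_X____
___XX_

8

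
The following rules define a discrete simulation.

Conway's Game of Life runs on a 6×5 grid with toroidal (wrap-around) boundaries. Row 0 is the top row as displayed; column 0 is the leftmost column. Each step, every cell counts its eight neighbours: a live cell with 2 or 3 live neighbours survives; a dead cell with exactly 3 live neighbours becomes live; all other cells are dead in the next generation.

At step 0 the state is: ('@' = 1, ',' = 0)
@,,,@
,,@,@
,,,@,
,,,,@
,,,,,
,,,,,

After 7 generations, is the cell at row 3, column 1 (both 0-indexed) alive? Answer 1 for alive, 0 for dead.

1

0) @,,,@
,,@,@
,,,@,
,,,,@
,,,,,
,,,,,
1) @,,@@
@,,,@
,,,@@
,,,,,
,,,,,
,,,,,
2) @,,@,
,,,,,
@,,@@
,,,,,
,,,,,
,,,,@
3) ,,,,@
@,,@,
,,,,@
,,,,@
,,,,,
,,,,@
4) @,,@@
@,,@,
@,,@@
,,,,,
,,,,,
,,,,,
5) @,,@,
,@@,,
@,,@,
,,,,@
,,,,,
,,,,@
6) @@@@@
@@@@,
@@@@@
,,,,@
,,,,,
,,,,@
7) ,,,,,
,,,,,
,,,,,
,@@,@
,,,,,
,@@,@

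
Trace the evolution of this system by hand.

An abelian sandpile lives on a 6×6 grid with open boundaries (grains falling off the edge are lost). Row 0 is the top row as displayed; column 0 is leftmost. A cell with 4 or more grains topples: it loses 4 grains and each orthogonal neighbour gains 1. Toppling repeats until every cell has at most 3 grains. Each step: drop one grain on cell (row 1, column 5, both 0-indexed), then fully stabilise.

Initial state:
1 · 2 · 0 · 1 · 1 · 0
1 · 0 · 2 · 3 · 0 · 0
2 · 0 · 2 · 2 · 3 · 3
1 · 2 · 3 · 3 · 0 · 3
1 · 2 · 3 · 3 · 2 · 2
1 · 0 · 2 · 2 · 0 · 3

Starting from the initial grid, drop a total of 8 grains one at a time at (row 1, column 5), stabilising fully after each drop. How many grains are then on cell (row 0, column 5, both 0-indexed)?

2

[0] 1 · 2 · 0 · 1 · 1 · 0
1 · 0 · 2 · 3 · 0 · 0
2 · 0 · 2 · 2 · 3 · 3
1 · 2 · 3 · 3 · 0 · 3
1 · 2 · 3 · 3 · 2 · 2
1 · 0 · 2 · 2 · 0 · 3
[1] 1 · 2 · 0 · 1 · 1 · 0
1 · 0 · 2 · 3 · 0 · 1
2 · 0 · 2 · 2 · 3 · 3
1 · 2 · 3 · 3 · 0 · 3
1 · 2 · 3 · 3 · 2 · 2
1 · 0 · 2 · 2 · 0 · 3
[2] 1 · 2 · 0 · 1 · 1 · 0
1 · 0 · 2 · 3 · 0 · 2
2 · 0 · 2 · 2 · 3 · 3
1 · 2 · 3 · 3 · 0 · 3
1 · 2 · 3 · 3 · 2 · 2
1 · 0 · 2 · 2 · 0 · 3
[3] 1 · 2 · 0 · 1 · 1 · 0
1 · 0 · 2 · 3 · 0 · 3
2 · 0 · 2 · 2 · 3 · 3
1 · 2 · 3 · 3 · 0 · 3
1 · 2 · 3 · 3 · 2 · 2
1 · 0 · 2 · 2 · 0 · 3
[4] 1 · 2 · 0 · 1 · 1 · 1
1 · 0 · 2 · 3 · 2 · 1
2 · 0 · 2 · 3 · 0 · 2
1 · 2 · 3 · 3 · 2 · 0
1 · 2 · 3 · 3 · 2 · 3
1 · 0 · 2 · 2 · 0 · 3
[5] 1 · 2 · 0 · 1 · 1 · 1
1 · 0 · 2 · 3 · 2 · 2
2 · 0 · 2 · 3 · 0 · 2
1 · 2 · 3 · 3 · 2 · 0
1 · 2 · 3 · 3 · 2 · 3
1 · 0 · 2 · 2 · 0 · 3
[6] 1 · 2 · 0 · 1 · 1 · 1
1 · 0 · 2 · 3 · 2 · 3
2 · 0 · 2 · 3 · 0 · 2
1 · 2 · 3 · 3 · 2 · 0
1 · 2 · 3 · 3 · 2 · 3
1 · 0 · 2 · 2 · 0 · 3
[7] 1 · 2 · 0 · 1 · 1 · 2
1 · 0 · 2 · 3 · 3 · 0
2 · 0 · 2 · 3 · 0 · 3
1 · 2 · 3 · 3 · 2 · 0
1 · 2 · 3 · 3 · 2 · 3
1 · 0 · 2 · 2 · 0 · 3
[8] 1 · 2 · 0 · 1 · 1 · 2
1 · 0 · 2 · 3 · 3 · 1
2 · 0 · 2 · 3 · 0 · 3
1 · 2 · 3 · 3 · 2 · 0
1 · 2 · 3 · 3 · 2 · 3
1 · 0 · 2 · 2 · 0 · 3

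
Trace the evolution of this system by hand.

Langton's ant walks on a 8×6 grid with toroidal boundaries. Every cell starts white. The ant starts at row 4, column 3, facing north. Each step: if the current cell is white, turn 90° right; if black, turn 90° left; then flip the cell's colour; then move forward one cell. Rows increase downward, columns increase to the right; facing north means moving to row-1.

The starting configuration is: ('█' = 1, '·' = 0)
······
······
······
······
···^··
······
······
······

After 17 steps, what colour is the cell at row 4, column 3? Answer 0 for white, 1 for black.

0

[0] ······
······
······
······
···^··
······
······
······
[1] ······
······
······
······
···█>·
······
······
······
[2] ······
······
······
······
···██·
····v·
······
······
[3] ······
······
······
······
···██·
···<█·
······
······
[4] ······
······
······
······
···^█·
···██·
······
······
[5] ······
······
······
······
··<·█·
···██·
······
······
[6] ······
······
······
··^···
··█·█·
···██·
······
······
[7] ······
······
······
··█>··
··█·█·
···██·
······
······
[8] ······
······
······
··██··
··█v█·
···██·
······
······
[9] ······
······
······
··██··
··<██·
···██·
······
······
[10] ······
······
······
··██··
···██·
··v██·
······
······
[11] ······
······
······
··██··
···██·
·<███·
······
······
[12] ······
······
······
··██··
·^·██·
·████·
······
······
[13] ······
······
······
··██··
·█>██·
·████·
······
······
[14] ······
······
······
··██··
·████·
·█v██·
······
······
[15] ······
······
······
··██··
·████·
·█·>█·
······
······
[16] ······
······
······
··██··
·██^█·
·█··█·
······
······
[17] ······
······
······
··██··
·█<·█·
·█··█·
······
······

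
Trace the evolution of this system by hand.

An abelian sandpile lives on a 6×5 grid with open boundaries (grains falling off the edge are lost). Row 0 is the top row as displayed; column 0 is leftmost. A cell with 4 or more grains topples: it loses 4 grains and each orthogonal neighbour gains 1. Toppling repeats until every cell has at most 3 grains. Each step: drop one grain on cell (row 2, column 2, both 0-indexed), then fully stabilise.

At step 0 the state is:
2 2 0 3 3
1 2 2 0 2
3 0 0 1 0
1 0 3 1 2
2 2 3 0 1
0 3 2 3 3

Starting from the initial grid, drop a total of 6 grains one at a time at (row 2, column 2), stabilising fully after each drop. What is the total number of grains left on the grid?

gen 0: 2 2 0 3 3
1 2 2 0 2
3 0 0 1 0
1 0 3 1 2
2 2 3 0 1
0 3 2 3 3
gen 1: 2 2 0 3 3
1 2 2 0 2
3 0 1 1 0
1 0 3 1 2
2 2 3 0 1
0 3 2 3 3
gen 2: 2 2 0 3 3
1 2 2 0 2
3 0 2 1 0
1 0 3 1 2
2 2 3 0 1
0 3 2 3 3
gen 3: 2 2 0 3 3
1 2 2 0 2
3 0 3 1 0
1 0 3 1 2
2 2 3 0 1
0 3 2 3 3
gen 4: 2 2 0 3 3
1 2 3 0 2
3 1 1 2 0
1 1 1 2 2
2 3 0 1 1
0 3 3 3 3
gen 5: 2 2 0 3 3
1 2 3 0 2
3 1 2 2 0
1 1 1 2 2
2 3 0 1 1
0 3 3 3 3
gen 6: 2 2 0 3 3
1 2 3 0 2
3 1 3 2 0
1 1 1 2 2
2 3 0 1 1
0 3 3 3 3

53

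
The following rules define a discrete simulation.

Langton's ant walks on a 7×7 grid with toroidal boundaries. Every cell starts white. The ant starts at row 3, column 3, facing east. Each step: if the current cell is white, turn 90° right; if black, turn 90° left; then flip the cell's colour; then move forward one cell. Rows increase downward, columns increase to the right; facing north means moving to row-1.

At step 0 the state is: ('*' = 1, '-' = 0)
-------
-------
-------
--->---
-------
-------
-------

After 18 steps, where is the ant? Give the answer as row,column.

2,2

step 0: -------
-------
-------
--->---
-------
-------
-------
step 1: -------
-------
-------
---*---
---v---
-------
-------
step 2: -------
-------
-------
---*---
--<*---
-------
-------
step 3: -------
-------
-------
--^*---
--**---
-------
-------
step 4: -------
-------
-------
--*>---
--**---
-------
-------
step 5: -------
-------
---^---
--*----
--**---
-------
-------
step 6: -------
-------
---*>--
--*----
--**---
-------
-------
step 7: -------
-------
---**--
--*-v--
--**---
-------
-------
step 8: -------
-------
---**--
--*<*--
--**---
-------
-------
step 9: -------
-------
---^*--
--***--
--**---
-------
-------
step 10: -------
-------
--<-*--
--***--
--**---
-------
-------
step 11: -------
--^----
--*-*--
--***--
--**---
-------
-------
step 12: -------
--*>---
--*-*--
--***--
--**---
-------
-------
step 13: -------
--**---
--*v*--
--***--
--**---
-------
-------
step 14: -------
--**---
--<**--
--***--
--**---
-------
-------
step 15: -------
--**---
---**--
--v**--
--**---
-------
-------
step 16: -------
--**---
---**--
--->*--
--**---
-------
-------
step 17: -------
--**---
---^*--
----*--
--**---
-------
-------
step 18: -------
--**---
--<-*--
----*--
--**---
-------
-------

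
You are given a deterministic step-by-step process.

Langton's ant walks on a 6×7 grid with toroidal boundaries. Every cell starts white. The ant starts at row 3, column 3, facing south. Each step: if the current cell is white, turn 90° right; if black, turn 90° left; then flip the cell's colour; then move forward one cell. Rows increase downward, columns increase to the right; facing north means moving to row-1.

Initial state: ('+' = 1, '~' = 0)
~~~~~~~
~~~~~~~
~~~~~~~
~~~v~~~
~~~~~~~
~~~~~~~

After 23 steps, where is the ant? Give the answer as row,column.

t=0: ~~~~~~~
~~~~~~~
~~~~~~~
~~~v~~~
~~~~~~~
~~~~~~~
t=1: ~~~~~~~
~~~~~~~
~~~~~~~
~~<+~~~
~~~~~~~
~~~~~~~
t=2: ~~~~~~~
~~~~~~~
~~^~~~~
~~++~~~
~~~~~~~
~~~~~~~
t=3: ~~~~~~~
~~~~~~~
~~+>~~~
~~++~~~
~~~~~~~
~~~~~~~
t=4: ~~~~~~~
~~~~~~~
~~++~~~
~~+v~~~
~~~~~~~
~~~~~~~
t=5: ~~~~~~~
~~~~~~~
~~++~~~
~~+~>~~
~~~~~~~
~~~~~~~
t=6: ~~~~~~~
~~~~~~~
~~++~~~
~~+~+~~
~~~~v~~
~~~~~~~
t=7: ~~~~~~~
~~~~~~~
~~++~~~
~~+~+~~
~~~<+~~
~~~~~~~
t=8: ~~~~~~~
~~~~~~~
~~++~~~
~~+^+~~
~~~++~~
~~~~~~~
t=9: ~~~~~~~
~~~~~~~
~~++~~~
~~++>~~
~~~++~~
~~~~~~~
t=10: ~~~~~~~
~~~~~~~
~~++^~~
~~++~~~
~~~++~~
~~~~~~~
t=11: ~~~~~~~
~~~~~~~
~~+++>~
~~++~~~
~~~++~~
~~~~~~~
t=12: ~~~~~~~
~~~~~~~
~~++++~
~~++~v~
~~~++~~
~~~~~~~
t=13: ~~~~~~~
~~~~~~~
~~++++~
~~++<+~
~~~++~~
~~~~~~~
t=14: ~~~~~~~
~~~~~~~
~~++^+~
~~++++~
~~~++~~
~~~~~~~
t=15: ~~~~~~~
~~~~~~~
~~+<~+~
~~++++~
~~~++~~
~~~~~~~
t=16: ~~~~~~~
~~~~~~~
~~+~~+~
~~+v++~
~~~++~~
~~~~~~~
t=17: ~~~~~~~
~~~~~~~
~~+~~+~
~~+~>+~
~~~++~~
~~~~~~~
t=18: ~~~~~~~
~~~~~~~
~~+~^+~
~~+~~+~
~~~++~~
~~~~~~~
t=19: ~~~~~~~
~~~~~~~
~~+~+>~
~~+~~+~
~~~++~~
~~~~~~~
t=20: ~~~~~~~
~~~~~^~
~~+~+~~
~~+~~+~
~~~++~~
~~~~~~~
t=21: ~~~~~~~
~~~~~+>
~~+~+~~
~~+~~+~
~~~++~~
~~~~~~~
t=22: ~~~~~~~
~~~~~++
~~+~+~v
~~+~~+~
~~~++~~
~~~~~~~
t=23: ~~~~~~~
~~~~~++
~~+~+<+
~~+~~+~
~~~++~~
~~~~~~~

2,5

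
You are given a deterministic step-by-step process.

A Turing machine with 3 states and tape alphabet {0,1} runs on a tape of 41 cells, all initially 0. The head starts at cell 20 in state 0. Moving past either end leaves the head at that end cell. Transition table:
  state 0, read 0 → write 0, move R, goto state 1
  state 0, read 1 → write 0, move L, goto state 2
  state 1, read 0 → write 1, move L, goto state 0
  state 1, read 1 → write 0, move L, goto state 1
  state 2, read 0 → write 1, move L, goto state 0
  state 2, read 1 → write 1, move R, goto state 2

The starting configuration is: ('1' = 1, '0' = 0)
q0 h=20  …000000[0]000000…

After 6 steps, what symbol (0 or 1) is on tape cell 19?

0

[0] q0 h=20  …000000[0]000000…
[1] q1 h=21  …000000[0]000000…
[2] q0 h=20  …000000[0]100000…
[3] q1 h=21  …000000[1]000000…
[4] q1 h=20  …000000[0]000000…
[5] q0 h=19  …000000[0]100000…
[6] q1 h=20  …000000[1]000000…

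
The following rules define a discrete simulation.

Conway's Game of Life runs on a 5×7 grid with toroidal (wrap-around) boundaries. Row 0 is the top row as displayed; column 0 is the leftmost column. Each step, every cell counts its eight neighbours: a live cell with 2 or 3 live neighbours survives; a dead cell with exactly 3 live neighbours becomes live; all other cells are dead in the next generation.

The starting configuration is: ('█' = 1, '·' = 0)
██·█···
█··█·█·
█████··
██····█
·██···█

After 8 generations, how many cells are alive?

step 0: ██·█···
█··█·█·
█████··
██····█
·██···█
step 1: ···██··
·······
···███·
·····██
······█
step 2: ·······
·····█·
····███
······█
····█·█
step 3: ·····█·
····███
····█·█
█···█·█
·····█·
step 4: ·······
····█·█
···██··
█···█·█
····██·
step 5: ····█··
···███·
█··██·█
······█
····███
step 6: ······█
······█
█··█··█
···█···
····█·█
step 7: █·····█
·····██
█·····█
█··████
·····█·
step 8: █······
·····█·
·······
█···█··
·······

4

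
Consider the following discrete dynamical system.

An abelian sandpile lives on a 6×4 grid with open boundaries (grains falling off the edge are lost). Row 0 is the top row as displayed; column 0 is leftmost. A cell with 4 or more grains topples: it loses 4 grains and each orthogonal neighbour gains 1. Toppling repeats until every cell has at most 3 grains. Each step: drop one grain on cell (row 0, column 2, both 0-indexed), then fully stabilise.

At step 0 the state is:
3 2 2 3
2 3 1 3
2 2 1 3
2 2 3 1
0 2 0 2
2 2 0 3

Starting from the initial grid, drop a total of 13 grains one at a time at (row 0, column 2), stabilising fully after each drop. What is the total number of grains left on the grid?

40

gen 0: 3 2 2 3
2 3 1 3
2 2 1 3
2 2 3 1
0 2 0 2
2 2 0 3
gen 1: 3 2 3 3
2 3 1 3
2 2 1 3
2 2 3 1
0 2 0 2
2 2 0 3
gen 2: 3 3 1 1
2 3 3 1
2 2 2 0
2 2 3 2
0 2 0 2
2 2 0 3
gen 3: 3 3 2 1
2 3 3 1
2 2 2 0
2 2 3 2
0 2 0 2
2 2 0 3
gen 4: 3 3 3 1
2 3 3 1
2 2 2 0
2 2 3 2
0 2 0 2
2 2 0 3
gen 5: 1 2 2 2
0 2 1 2
3 3 3 0
2 2 3 2
0 2 0 2
2 2 0 3
gen 6: 1 2 3 2
0 2 1 2
3 3 3 0
2 2 3 2
0 2 0 2
2 2 0 3
gen 7: 1 3 0 3
0 2 2 2
3 3 3 0
2 2 3 2
0 2 0 2
2 2 0 3
gen 8: 1 3 1 3
0 2 2 2
3 3 3 0
2 2 3 2
0 2 0 2
2 2 0 3
gen 9: 1 3 2 3
0 2 2 2
3 3 3 0
2 2 3 2
0 2 0 2
2 2 0 3
gen 10: 1 3 3 3
0 2 2 2
3 3 3 0
2 2 3 2
0 2 0 2
2 2 0 3
gen 11: 2 0 2 0
0 3 3 3
3 3 3 0
2 2 3 2
0 2 0 2
2 2 0 3
gen 12: 2 0 3 0
0 3 3 3
3 3 3 0
2 2 3 2
0 2 0 2
2 2 0 3
gen 13: 2 2 1 2
2 1 3 0
1 3 2 2
0 1 1 3
1 3 1 2
2 2 0 3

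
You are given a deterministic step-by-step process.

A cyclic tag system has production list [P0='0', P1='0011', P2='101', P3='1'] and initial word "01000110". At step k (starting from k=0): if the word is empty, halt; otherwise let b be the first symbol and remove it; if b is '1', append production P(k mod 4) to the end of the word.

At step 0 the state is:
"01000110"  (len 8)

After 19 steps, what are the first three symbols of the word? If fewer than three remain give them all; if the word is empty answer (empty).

[0] "01000110"  (len 8)
[1] "1000110"  (len 7)
[2] "0001100011"  (len 10)
[3] "001100011"  (len 9)
[4] "01100011"  (len 8)
[5] "1100011"  (len 7)
[6] "1000110011"  (len 10)
[7] "000110011101"  (len 12)
[8] "00110011101"  (len 11)
[9] "0110011101"  (len 10)
[10] "110011101"  (len 9)
[11] "10011101101"  (len 11)
[12] "00111011011"  (len 11)
[13] "0111011011"  (len 10)
[14] "111011011"  (len 9)
[15] "11011011101"  (len 11)
[16] "10110111011"  (len 11)
[17] "01101110110"  (len 11)
[18] "1101110110"  (len 10)
[19] "101110110101"  (len 12)

101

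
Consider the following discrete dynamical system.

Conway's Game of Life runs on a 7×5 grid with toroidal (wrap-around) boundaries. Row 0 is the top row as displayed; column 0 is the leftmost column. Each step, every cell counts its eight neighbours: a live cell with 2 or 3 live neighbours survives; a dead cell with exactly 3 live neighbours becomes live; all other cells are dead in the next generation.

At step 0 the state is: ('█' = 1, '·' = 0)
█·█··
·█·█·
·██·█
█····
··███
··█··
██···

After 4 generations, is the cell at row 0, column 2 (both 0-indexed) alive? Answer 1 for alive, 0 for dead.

1

step 0: █·█··
·█·█·
·██·█
█····
··███
··█··
██···
step 1: █·█·█
···██
·████
█····
·████
█·█·█
█·█··
step 2: █·█··
·····
·██··
·····
··█··
·····
··█··
step 3: ·█···
··█··
·····
·██··
·····
·····
·█···
step 4: ·██··
·····
·██··
·····
·····
·····
·····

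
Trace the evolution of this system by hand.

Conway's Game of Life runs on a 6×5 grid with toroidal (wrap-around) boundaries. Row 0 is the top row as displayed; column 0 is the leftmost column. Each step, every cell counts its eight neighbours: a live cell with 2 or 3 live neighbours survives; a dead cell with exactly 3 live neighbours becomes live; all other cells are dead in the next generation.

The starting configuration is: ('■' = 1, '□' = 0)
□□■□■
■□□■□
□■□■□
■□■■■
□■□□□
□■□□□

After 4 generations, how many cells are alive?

2

step 0: □□■□■
■□□■□
□■□■□
■□■■■
□■□□□
□■□□□
step 1: ■■■■■
■■□■□
□■□□□
■□□■■
□■□■■
■■■□□
step 2: □□□□□
□□□■□
□■□■□
□■□■□
□□□□□
□□□□□
step 3: □□□□□
□□■□□
□□□■■
□□□□□
□□□□□
□□□□□
step 4: □□□□□
□□□■□
□□□■□
□□□□□
□□□□□
□□□□□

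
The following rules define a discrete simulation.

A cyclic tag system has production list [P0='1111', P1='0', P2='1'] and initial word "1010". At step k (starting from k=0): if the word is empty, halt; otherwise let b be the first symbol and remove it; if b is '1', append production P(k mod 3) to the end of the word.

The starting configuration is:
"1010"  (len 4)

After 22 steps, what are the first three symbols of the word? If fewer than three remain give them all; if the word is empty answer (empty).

101

gen 0: "1010"  (len 4)
gen 1: "0101111"  (len 7)
gen 2: "101111"  (len 6)
gen 3: "011111"  (len 6)
gen 4: "11111"  (len 5)
gen 5: "11110"  (len 5)
gen 6: "11101"  (len 5)
gen 7: "11011111"  (len 8)
gen 8: "10111110"  (len 8)
gen 9: "01111101"  (len 8)
gen 10: "1111101"  (len 7)
gen 11: "1111010"  (len 7)
gen 12: "1110101"  (len 7)
gen 13: "1101011111"  (len 10)
gen 14: "1010111110"  (len 10)
gen 15: "0101111101"  (len 10)
gen 16: "101111101"  (len 9)
gen 17: "011111010"  (len 9)
gen 18: "11111010"  (len 8)
gen 19: "11110101111"  (len 11)
gen 20: "11101011110"  (len 11)
gen 21: "11010111101"  (len 11)
gen 22: "10101111011111"  (len 14)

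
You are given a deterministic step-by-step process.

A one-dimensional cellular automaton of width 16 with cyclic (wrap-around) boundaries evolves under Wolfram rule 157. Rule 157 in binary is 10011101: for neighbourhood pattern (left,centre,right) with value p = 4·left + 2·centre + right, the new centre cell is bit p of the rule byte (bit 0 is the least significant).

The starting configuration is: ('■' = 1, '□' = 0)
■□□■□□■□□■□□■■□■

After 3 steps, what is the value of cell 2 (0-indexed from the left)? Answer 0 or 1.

0

k=0  ■□□■□□■□□■□□■■□■
k=1  □■□■■□■■□■■□■□□■
k=2  □■□■□□■□□■□□■■□■
k=3  □■□■■□■■□■■□■□□■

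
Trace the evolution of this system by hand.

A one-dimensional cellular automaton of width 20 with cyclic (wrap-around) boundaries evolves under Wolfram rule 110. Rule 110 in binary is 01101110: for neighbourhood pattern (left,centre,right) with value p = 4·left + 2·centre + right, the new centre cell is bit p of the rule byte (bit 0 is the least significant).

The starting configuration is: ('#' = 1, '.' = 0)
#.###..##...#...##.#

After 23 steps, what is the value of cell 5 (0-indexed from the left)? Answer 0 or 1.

0

[0] #.###..##...#...##.#
[1] ###.#.###..##..#####
[2] ..#####.#.###.##....
[3] .##...#####.####....
[4] ###..##...###..#....
[5] #.#.###..##.#.##...#
[6] #####.#.########..##
[7] ....#####......#.##.
[8] ...##...#.....#####.
[9] ..###..##....##...#.
[10] .##.#.###...###..##.
[11] #######.#..##.#.###.
[12] #.....###.#######.##
[13] #....##.###.....###.
[14] #...#####.#....##.##
[15] #..##...###...#####.
[16] #.###..##.#..##...##
[17] ###.#.#####.###..##.
[18] #.#####...###.#.####
[19] ###...#..##.#####...
[20] #.#..##.#####...#..#
[21] ###.#####...#..##.##
[22] ..###...#..##.#####.
[23] .##.#..##.#####...#.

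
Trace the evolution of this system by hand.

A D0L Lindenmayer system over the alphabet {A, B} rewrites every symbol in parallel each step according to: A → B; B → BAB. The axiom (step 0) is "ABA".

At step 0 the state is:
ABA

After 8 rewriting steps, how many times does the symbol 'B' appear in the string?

k=0  ABA
k=1  BBABB
k=2  BABBABBBABBAB
k=3  BABBBABBABBBABBABBABBBABBABBBAB
k=4  BABBBABBABBABBBABBABBBABBABBABBBABBABBBABBABBBABBABBABBBABBABBBABBABBABBBAB
k=5  BABBBABBABBABBBABBABBBABBABBBABBABBABBBABBABBBABBABBABBBAB…BABBBABBABBABBBABBABBBABBABBABBBABBABBBABBABBBABBABBABBBAB  (len 181)
k=6  BABBBABBABBABBBABBABBBABBABBBABBABBABBBABBABBBABBABBABBBAB…BABBBABBABBABBBABBABBBABBABBABBBABBABBBABBABBBABBABBABBBAB  (len 437)
k=7  BABBBABBABBABBBABBABBBABBABBBABBABBABBBABBABBBABBABBABBBAB…BABBBABBABBABBBABBABBBABBABBABBBABBABBBABBABBBABBABBABBBAB  (len 1055)
k=8  BABBBABBABBABBBABBABBBABBABBBABBABBABBBABBABBBABBABBABBBAB…BABBBABBABBABBBABBABBBABBABBABBBABBABBBABBABBBABBABBABBBAB  (len 2547)

1801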